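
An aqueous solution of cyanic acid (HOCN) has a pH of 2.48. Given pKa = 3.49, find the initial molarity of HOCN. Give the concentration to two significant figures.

C₀ = 3.7 × 10^-2 M

[H+] = 10^(-2.48) = 3.31 × 10^-3 M = x
Ka = 10^(−3.49) = 3.24 × 10^-4
Ka = x²/(C₀ − x) ⇒ C₀ = x + x²/Ka
C₀ = 3.31 × 10^-3 + (3.31 × 10^-3)²/(3.24 × 10^-4) = 3.71 × 10^-2 M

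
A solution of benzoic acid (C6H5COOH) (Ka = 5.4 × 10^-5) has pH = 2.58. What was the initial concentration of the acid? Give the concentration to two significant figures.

[H+] = 10^(-2.58) = 2.63 × 10^-3 M = x
Ka = x²/(C₀ − x) ⇒ C₀ = x + x²/Ka
C₀ = 2.63 × 10^-3 + (2.63 × 10^-3)²/(5.4 × 10^-5) = 1.31 × 10^-1 M

C₀ = 1.3 × 10^-1 M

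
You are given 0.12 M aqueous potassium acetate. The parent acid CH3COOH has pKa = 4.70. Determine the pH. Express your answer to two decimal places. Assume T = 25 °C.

CH3COO- is the conjugate base of the weak acid CH3COOH.
Ka = 10^(−4.70) = 2.00 × 10^-5
Kb = Kw/Ka = 1.0×10^-14 / 2.00 × 10^-5 = 5.00 × 10^-10
From the ICE table, Kb = [OH-]²/(0.12 − [OH-]) = 5.00 × 10^-10.
Since Kb ≪ C₀, [OH-] ≈ √(Kb·C₀) = 7.75 × 10^-6 M.
Check: 0.0065% ionized — well under 5%, approximation valid.
pOH = −log(7.75 × 10^-6) = 5.11; pH = 14.00 − 5.11 = 8.89

pH = 8.89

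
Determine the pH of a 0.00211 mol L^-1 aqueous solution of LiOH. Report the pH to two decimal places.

LiOH is a strong base; [OH-] = 0.00211 M.
pOH = -log(0.00211) = 2.68
pH = 14.00 - 2.68 = 11.32

pH = 11.32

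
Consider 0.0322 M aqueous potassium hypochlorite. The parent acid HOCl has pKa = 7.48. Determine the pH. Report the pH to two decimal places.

OCl- is the conjugate base of the weak acid HOCl.
Ka = 10^(−7.48) = 3.31 × 10^-8
Kb = Kw/Ka = 1.0×10^-14 / 3.31 × 10^-8 = 3.02 × 10^-7
Kb = [OH-]²/(0.0322 − [OH-]) = 3.02 × 10^-7
Assume [OH-] ≪ 0.0322: [OH-] ≈ √(3.02 × 10^-7 × 0.0322) = 9.86 × 10^-5 M
Check: 0.31% ionized — well under 5%, approximation valid.
pOH = −log(9.86 × 10^-5) = 4.01; pH = 14.00 − 4.01 = 9.99

pH = 9.99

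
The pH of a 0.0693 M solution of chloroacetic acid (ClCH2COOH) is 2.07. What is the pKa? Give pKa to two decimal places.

pKa = 2.92

[H+] = 10^(-2.07) = 8.51 × 10^-3 M
At equilibrium [HA] = 0.0693 − 8.51 × 10^-3 = 6.08 × 10^-2 M
Ka = [H+][A-]/[HA] = (8.51 × 10^-3)² / 6.08 × 10^-2 = 1.19 × 10^-3
pKa = -log(1.19 × 10^-3) = 2.92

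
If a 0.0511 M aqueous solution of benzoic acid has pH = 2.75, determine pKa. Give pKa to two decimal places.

pKa = 4.19

[H+] = 10^(-2.75) = 1.78 × 10^-3 M
At equilibrium [HA] = 0.0511 − 1.78 × 10^-3 = 4.93 × 10^-2 M
Ka = [H+][A-]/[HA] = (1.78 × 10^-3)² / 4.93 × 10^-2 = 6.43 × 10^-5
pKa = -log(6.43 × 10^-5) = 4.19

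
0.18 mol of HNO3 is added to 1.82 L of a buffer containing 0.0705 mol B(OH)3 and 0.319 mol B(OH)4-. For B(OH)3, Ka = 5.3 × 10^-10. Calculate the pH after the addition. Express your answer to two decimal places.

pH = 9.02

After neutralization: n(B(OH)3) = 0.251 mol, n(B(OH)4-) = 0.139 mol.
pKa = −log(5.3 × 10^-10) = 9.276
pH = pKa + log(n_B(OH)4-/n_B(OH)3) = 9.276 + log(0.139/0.251) = 9.276 + (-0.257)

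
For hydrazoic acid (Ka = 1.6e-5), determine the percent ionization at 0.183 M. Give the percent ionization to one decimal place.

HN3 ⇌ N3- + H+; let x = [H+] at equilibrium.
x ≈ √(Ka·C₀) = √(1.6 × 10^-5 × 0.183) = 1.71 × 10^-3 M
Fraction ionized = 1.71 × 10^-3 / 0.183 = 0.0093 → 0.9%

0.9%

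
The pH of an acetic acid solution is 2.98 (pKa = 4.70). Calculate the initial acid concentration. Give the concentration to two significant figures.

[H+] = 10^(-2.98) = 1.05 × 10^-3 M = x
Ka = 10^(−4.70) = 2.00 × 10^-5
Ka = x²/(C₀ − x) ⇒ C₀ = x + x²/Ka
C₀ = 1.05 × 10^-3 + (1.05 × 10^-3)²/(2.00 × 10^-5) = 5.62 × 10^-2 M

C₀ = 5.6 × 10^-2 M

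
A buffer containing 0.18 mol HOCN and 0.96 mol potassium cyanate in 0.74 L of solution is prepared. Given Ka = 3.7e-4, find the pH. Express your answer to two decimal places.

pH = 4.16

pKa = −log(3.7 × 10^-4) = 3.432
Henderson–Hasselbalch: pH = pKa + log([OCN-]/[HOCN]) = 3.432 + log(0.96/0.18)
pH = 3.432 + (+0.727) = 4.16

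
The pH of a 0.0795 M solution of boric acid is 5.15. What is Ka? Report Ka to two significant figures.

[H+] = 10^(-5.15) = 7.08 × 10^-6 M
At equilibrium [HA] = 0.0795 − 7.08 × 10^-6 = 7.95 × 10^-2 M
Ka = [H+][A-]/[HA] = (7.08 × 10^-6)² / 7.95 × 10^-2 = 6.3 × 10^-10

Ka = 6.3 × 10^-10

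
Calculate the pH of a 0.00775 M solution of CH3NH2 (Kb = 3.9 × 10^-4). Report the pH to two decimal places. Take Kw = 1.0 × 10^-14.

CH3NH2 + H2O ⇌ CH3NH3+ + OH-
From the ICE table, Kb = x²/(0.00775 − x) = 3.9 × 10^-4.
x is not negligible relative to C₀; solve x² + 0.00039·x − 3.02e-06 = 0.
x = [−0.00039 + √(0.00039² + 1.21e-05)]/2 = 1.55 × 10^-3 M
pOH = 2.81, so pH = 14.00 − pOH = 11.19

pH = 11.19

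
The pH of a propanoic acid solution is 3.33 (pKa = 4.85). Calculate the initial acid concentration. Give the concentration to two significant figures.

C₀ = 1.6 × 10^-2 M

[H+] = 10^(-3.33) = 4.68 × 10^-4 M = x
Ka = 10^(−4.85) = 1.41 × 10^-5
Ka = x²/(C₀ − x) ⇒ C₀ = x + x²/Ka
C₀ = 4.68 × 10^-4 + (4.68 × 10^-4)²/(1.41 × 10^-5) = 1.60 × 10^-2 M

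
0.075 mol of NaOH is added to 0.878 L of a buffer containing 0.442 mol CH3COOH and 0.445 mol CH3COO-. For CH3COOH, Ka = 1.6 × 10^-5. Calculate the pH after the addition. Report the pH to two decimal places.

pH = 4.95

OH- converts CH3COOH to CH3COO-: CH3COOH → 0.367 mol, CH3COO- → 0.52 mol.
pKa = −log(1.6 × 10^-5) = 4.796
Henderson–Hasselbalch with mole ratio 0.52/0.367: pH = 4.796 + (+0.151)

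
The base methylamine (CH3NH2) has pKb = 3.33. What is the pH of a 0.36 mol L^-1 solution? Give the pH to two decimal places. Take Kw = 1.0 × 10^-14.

CH3NH2 + H2O ⇌ CH3NH3+ + OH-
Kb = 10^(−3.33) = 4.68 × 10^-4
Kb = [OH-]²/(0.36 − [OH-]) = 4.68 × 10^-4
Neglecting [OH-] in the denominator: [OH-] = √(4.68 × 10^-4 × 0.36) = 1.30 × 10^-2 M
Check: 3.6% ionized — well under 5%, approximation valid.
pOH = 1.89, so pH = 14.00 − pOH = 12.11

pH = 12.11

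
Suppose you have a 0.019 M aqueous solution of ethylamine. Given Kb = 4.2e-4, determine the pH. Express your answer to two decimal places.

C2H5NH2 + H2O ⇌ C2H5NH3+ + OH-
Kb = x²/(0.019 − x) = 4.2 × 10^-4
Here C₀/Kb ≈ 45.2, so the small-x approximation fails. Use the quadratic:
x = (−Kb + √(Kb² + 4·Kb·C₀))/2 = 2.62 × 10^-3 M
pOH = 2.58, so pH = 14.00 − pOH = 11.42

pH = 11.42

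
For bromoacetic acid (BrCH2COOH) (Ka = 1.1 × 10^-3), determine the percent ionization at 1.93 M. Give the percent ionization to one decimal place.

BrCH2COOH ⇌ BrCH2COO- + H+; let x = [H+] at equilibrium.
x ≈ √(Ka·C₀) = √(1.1 × 10^-3 × 1.93) = 4.61 × 10^-2 M
Fraction ionized = 4.61 × 10^-2 / 1.93 = 0.0239 → 2.4%

2.4%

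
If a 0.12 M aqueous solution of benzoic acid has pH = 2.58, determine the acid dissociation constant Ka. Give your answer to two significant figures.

Ka = 5.9 × 10^-5

[H+] = 10^(-2.58) = 2.63 × 10^-3 M
At equilibrium [HA] = 0.12 − 2.63 × 10^-3 = 1.17 × 10^-1 M
Ka = [H+][A-]/[HA] = (2.63 × 10^-3)² / 1.17 × 10^-1 = 5.9 × 10^-5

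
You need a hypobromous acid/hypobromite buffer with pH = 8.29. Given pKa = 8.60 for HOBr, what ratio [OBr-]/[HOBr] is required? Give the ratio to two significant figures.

ratio = 0.49

pH = pKa + log(r) ⇒ log(r) = 8.29 − 8.60 = -0.31
r = [OBr-]/[HOBr] = 10^(-0.31) = 0.49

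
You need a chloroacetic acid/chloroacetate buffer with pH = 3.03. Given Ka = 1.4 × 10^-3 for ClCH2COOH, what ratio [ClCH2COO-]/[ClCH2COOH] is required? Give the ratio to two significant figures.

pKa = -log(1.4 × 10^-3) = 2.854
pH = pKa + log(r) ⇒ log(r) = 3.03 − 2.854 = +0.176
r = [ClCH2COO-]/[ClCH2COOH] = 10^(+0.176) = 1.5

ratio = 1.5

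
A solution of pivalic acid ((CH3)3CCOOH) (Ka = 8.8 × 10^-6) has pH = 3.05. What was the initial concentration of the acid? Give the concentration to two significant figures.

[H+] = 10^(-3.05) = 8.91 × 10^-4 M = x
Ka = x²/(C₀ − x) ⇒ C₀ = x + x²/Ka
C₀ = 8.91 × 10^-4 + (8.91 × 10^-4)²/(8.8 × 10^-6) = 9.11 × 10^-2 M

C₀ = 9.1 × 10^-2 M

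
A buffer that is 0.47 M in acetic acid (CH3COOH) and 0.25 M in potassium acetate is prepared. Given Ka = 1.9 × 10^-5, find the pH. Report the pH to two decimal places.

pH = 4.45

pKa = −log(1.9 × 10^-5) = 4.721
pH = pKa + log([A⁻]/[HA]) = 4.721 + log(0.25/0.47)
pH = 4.721 + (-0.274) = 4.45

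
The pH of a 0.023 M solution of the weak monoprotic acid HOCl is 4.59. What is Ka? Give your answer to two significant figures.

[H+] = 10^(-4.59) = 2.57 × 10^-5 M
At equilibrium [HA] = 0.023 − 2.57 × 10^-5 = 2.30 × 10^-2 M
Ka = [H+][A-]/[HA] = (2.57 × 10^-5)² / 2.30 × 10^-2 = 2.9 × 10^-8

Ka = 2.9 × 10^-8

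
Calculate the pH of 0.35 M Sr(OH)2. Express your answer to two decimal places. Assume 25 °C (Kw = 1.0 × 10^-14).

pH = 13.85

Sr(OH)2 is a strong base (each formula unit releases 2 OH-); [OH-] = 0.7 M.
pOH = -log(0.7) = 0.15
pH = 14.00 - 0.15 = 13.85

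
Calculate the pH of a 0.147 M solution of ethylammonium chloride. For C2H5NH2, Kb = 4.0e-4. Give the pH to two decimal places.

pH = 5.72

C2H5NH3+ is the conjugate acid of the weak base C2H5NH2.
Ka = Kw/Kb = 1.0×10^-14 / 4.0 × 10^-4 = 2.50 × 10^-11
From the ICE table, Ka = [H+]²/(0.147 − [H+]) = 2.50 × 10^-11.
Neglecting [H+] in the denominator: [H+] = √(2.50 × 10^-11 × 0.147) = 1.92 × 10^-6 M
Check: 0.0013% ionized — well under 5%, approximation valid.
pH = −log(1.92 × 10^-6) = 5.72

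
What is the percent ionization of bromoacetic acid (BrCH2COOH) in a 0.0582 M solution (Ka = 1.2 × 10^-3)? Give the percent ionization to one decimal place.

BrCH2COOH ⇌ BrCH2COO- + H+; let x = [H+] at equilibrium.
Solve x² + 0.0012x − 6.98e-05 = 0 → x = 7.78 × 10^-3 M
% ionization = x/C₀ × 100% = 7.78 × 10^-3/0.0582 × 100% = 13.4%

13.4%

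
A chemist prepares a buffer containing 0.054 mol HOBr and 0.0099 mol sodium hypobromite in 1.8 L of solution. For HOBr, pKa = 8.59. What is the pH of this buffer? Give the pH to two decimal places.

pH = 7.85

Using pH = pKa + log([base]/[acid]) with [base]/[acid] = 0.0099/0.054:
pH = 8.59 + (-0.737) = 7.85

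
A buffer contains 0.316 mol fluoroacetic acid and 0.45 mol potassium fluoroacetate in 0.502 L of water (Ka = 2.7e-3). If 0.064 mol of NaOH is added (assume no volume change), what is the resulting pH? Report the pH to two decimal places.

After neutralization: n(FCH2COOH) = 0.252 mol, n(FCH2COO-) = 0.514 mol.
pKa = −log(2.7 × 10^-3) = 2.569
pH = pKa + log([A⁻]/[HA]) = 2.569 + log(0.514/0.252) = 2.569 +0.310

pH = 2.88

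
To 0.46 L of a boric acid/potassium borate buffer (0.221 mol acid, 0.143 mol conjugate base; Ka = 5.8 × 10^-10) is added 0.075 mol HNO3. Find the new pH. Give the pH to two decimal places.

After neutralization: n(B(OH)3) = 0.296 mol, n(B(OH)4-) = 0.068 mol.
pKa = −log(5.8 × 10^-10) = 9.237
pH = pKa + log([A⁻]/[HA]) = 9.237 + log(0.068/0.296) = 9.237 -0.639

pH = 8.60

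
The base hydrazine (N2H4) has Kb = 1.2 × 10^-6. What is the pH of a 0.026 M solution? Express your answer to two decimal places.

pH = 10.25

N2H4 + H2O ⇌ N2H5+ + OH-
Let x = [OH-] at equilibrium. Kb = x²/(0.026 − x).
Since Kb ≪ C₀, x ≈ √(Kb·C₀) = 1.77 × 10^-4 M.
(x/C₀ = 0.68% < 5%, so the approximation holds.)
pOH = −log(1.77 × 10^-4) = 3.75; pH = 14.00 − 3.75 = 10.25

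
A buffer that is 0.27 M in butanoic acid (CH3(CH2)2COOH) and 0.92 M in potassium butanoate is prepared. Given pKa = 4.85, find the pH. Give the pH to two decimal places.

pH = 5.38

Using pH = pKa + log([base]/[acid]) with [base]/[acid] = 0.92/0.27:
pH = 4.85 + (+0.532) = 5.38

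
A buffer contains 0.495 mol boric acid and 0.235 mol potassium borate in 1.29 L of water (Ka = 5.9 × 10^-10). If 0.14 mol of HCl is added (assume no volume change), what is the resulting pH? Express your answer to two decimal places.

pH = 8.40

Added H+ converts B(OH)4- to B(OH)3: B(OH)3 → 0.635 mol, B(OH)4- → 0.095 mol.
pKa = −log(5.9 × 10^-10) = 9.229
Henderson–Hasselbalch with mole ratio 0.095/0.635: pH = 9.229 + (-0.825)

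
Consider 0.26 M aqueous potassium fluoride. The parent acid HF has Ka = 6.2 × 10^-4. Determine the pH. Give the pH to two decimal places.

pH = 8.31

F- is the conjugate base of the weak acid HF.
Kb = Kw/Ka = 1.0×10^-14 / 6.2 × 10^-4 = 1.61 × 10^-11
Kb = [OH-]²/(0.26 − [OH-]) = 1.61 × 10^-11
Since Kb ≪ C₀, [OH-] ≈ √(Kb·C₀) = 2.05 × 10^-6 M.
pOH = −log(2.05 × 10^-6) = 5.69; pH = 14.00 − 5.69 = 8.31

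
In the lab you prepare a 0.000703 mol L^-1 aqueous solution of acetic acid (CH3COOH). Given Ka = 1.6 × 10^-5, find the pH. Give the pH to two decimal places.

CH3COOH ⇌ CH3COO- + H+
From the ICE table, Ka = [H+]²/(0.000703 − [H+]) = 1.6 × 10^-5.
[H+] is not negligible relative to C₀; solve [H+]² + 1.6e-05·[H+] − 1.12e-08 = 0.
[H+] = (−Ka + √(Ka² + 4·Ka·C₀))/2 = 9.84 × 10^-5 M
pH = −log[H+] = −log(9.84 × 10^-5) = 4.01

pH = 4.01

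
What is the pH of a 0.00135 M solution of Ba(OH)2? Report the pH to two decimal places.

Ba(OH)2 is a strong base (each formula unit releases 2 OH-); [OH-] = 0.0027 M.
pOH = -log(0.0027) = 2.57
pH = 14.00 - 2.57 = 11.43

pH = 11.43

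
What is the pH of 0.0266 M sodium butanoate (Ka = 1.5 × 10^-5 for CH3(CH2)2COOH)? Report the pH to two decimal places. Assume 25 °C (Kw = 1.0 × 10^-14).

pH = 8.62

CH3(CH2)2COO- is the conjugate base of the weak acid CH3(CH2)2COOH.
Kb = Kw/Ka = 1.0×10^-14 / 1.5 × 10^-5 = 6.67 × 10^-10
Kb = [OH-]²/(0.0266 − [OH-]) = 6.67 × 10^-10
Assume [OH-] ≪ 0.0266: [OH-] ≈ √(6.67 × 10^-10 × 0.0266) = 4.21 × 10^-6 M
pOH = −log(4.21 × 10^-6) = 5.38; pH = 14.00 − 5.38 = 8.62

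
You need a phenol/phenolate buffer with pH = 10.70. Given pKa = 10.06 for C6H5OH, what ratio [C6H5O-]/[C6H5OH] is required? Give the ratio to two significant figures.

ratio = 4.4

pH = pKa + log(r) ⇒ log(r) = 10.70 − 10.06 = +0.64
r = [C6H5O-]/[C6H5OH] = 10^(+0.64) = 4.37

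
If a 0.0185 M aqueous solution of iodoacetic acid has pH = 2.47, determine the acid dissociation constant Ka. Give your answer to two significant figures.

[H+] = 10^(-2.47) = 3.39 × 10^-3 M
At equilibrium [HA] = 0.0185 − 3.39 × 10^-3 = 1.51 × 10^-2 M
Ka = [H+][A-]/[HA] = (3.39 × 10^-3)² / 1.51 × 10^-2 = 7.6 × 10^-4

Ka = 7.6 × 10^-4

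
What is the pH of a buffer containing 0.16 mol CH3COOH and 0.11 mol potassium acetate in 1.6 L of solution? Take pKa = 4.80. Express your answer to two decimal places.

pH = 4.64

pH = pKa + log([A⁻]/[HA]) = 4.80 + log(0.11/0.16)
pH = 4.80 + (-0.163) = 4.64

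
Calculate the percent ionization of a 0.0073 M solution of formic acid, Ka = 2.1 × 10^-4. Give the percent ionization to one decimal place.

HCOOH ⇌ HCOO- + H+; let x = [H+] at equilibrium.
Solve x² + 0.00021x − 1.53e-06 = 0 → x = 1.14 × 10^-3 M
Fraction ionized = 1.14 × 10^-3 / 0.0073 = 0.1562 → 15.6%

15.6%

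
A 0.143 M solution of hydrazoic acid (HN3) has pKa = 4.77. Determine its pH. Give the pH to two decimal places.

HN3 ⇌ N3- + H+
Ka = 10^(−4.77) = 1.70 × 10^-5
From the ICE table, Ka = x²/(0.143 − x) = 1.70 × 10^-5.
Neglecting x in the denominator: x = √(1.70 × 10^-5 × 0.143) = 1.56 × 10^-3 M
pH = −log[H+] = −log(1.56 × 10^-3) = 2.81

pH = 2.81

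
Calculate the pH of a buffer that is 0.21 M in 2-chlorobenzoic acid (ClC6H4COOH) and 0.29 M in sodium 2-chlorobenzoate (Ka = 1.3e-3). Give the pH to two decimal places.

pKa = −log(1.3 × 10^-3) = 2.886
Using pH = pKa + log([base]/[acid]) with [base]/[acid] = 0.29/0.21:
pH = 2.886 + (+0.140) = 3.03

pH = 3.03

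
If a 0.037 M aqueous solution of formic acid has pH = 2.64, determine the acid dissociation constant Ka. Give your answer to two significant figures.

Ka = 1.5 × 10^-4

[H+] = 10^(-2.64) = 2.29 × 10^-3 M
At equilibrium [HA] = 0.037 − 2.29 × 10^-3 = 3.47 × 10^-2 M
Ka = [H+][A-]/[HA] = (2.29 × 10^-3)² / 3.47 × 10^-2 = 1.5 × 10^-4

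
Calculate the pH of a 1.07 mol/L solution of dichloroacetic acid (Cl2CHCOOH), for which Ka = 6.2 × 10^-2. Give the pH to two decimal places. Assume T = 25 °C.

pH = 0.64

Cl2CHCOOH ⇌ Cl2CHCOO- + H+
Let x = [H+] at equilibrium. Ka = x²/(1.07 − x).
Here C₀/Ka ≈ 17.3, so the small-x approximation fails. Use the quadratic:
x = (−Ka + √(Ka² + 4·Ka·C₀))/2 = 2.28 × 10^-1 M
pH = −log(2.28 × 10^-1) = 0.64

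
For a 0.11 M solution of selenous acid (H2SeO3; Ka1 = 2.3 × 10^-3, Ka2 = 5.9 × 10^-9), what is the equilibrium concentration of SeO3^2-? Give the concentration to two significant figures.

First ionization gives [H+] ≈ [HSeO3-] = 1.48 × 10^-2 M.
Second step: Ka2 = [H+][SeO3^2-]/[HSeO3-] ≈ [SeO3^2-] (since [H+] ≈ [HSeO3-]).
So [SeO3^2-] ≈ Ka2.

5.9 × 10^-9 M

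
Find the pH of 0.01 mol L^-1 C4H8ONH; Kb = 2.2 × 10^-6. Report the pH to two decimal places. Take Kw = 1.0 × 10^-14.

pH = 10.17

C4H8ONH + H2O ⇌ C4H8ONH2+ + OH-
Let x = [OH-] at equilibrium. Kb = x²/(0.01 − x).
Since Kb ≪ C₀, x ≈ √(Kb·C₀) = 1.48 × 10^-4 M.
(x/C₀ = 1.5% < 5%, so the approximation holds.)
pOH = 3.83, so pH = 14.00 − pOH = 10.17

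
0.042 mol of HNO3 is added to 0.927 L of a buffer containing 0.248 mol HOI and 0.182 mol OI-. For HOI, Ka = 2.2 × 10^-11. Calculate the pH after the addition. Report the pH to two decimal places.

Added H+ converts OI- to HOI: HOI → 0.29 mol, OI- → 0.14 mol.
pKa = −log(2.2 × 10^-11) = 10.658
pH = pKa + log([A⁻]/[HA]) = 10.658 + log(0.14/0.29) = 10.658 -0.316

pH = 10.34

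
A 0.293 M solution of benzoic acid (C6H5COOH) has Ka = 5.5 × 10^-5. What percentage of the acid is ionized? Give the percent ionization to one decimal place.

C6H5COOH ⇌ C6H5COO- + H+; let x = [H+] at equilibrium.
x ≈ √(Ka·C₀) = √(5.5 × 10^-5 × 0.293) = 4.01 × 10^-3 M
Fraction ionized = 4.01 × 10^-3 / 0.293 = 0.0137 → 1.4%

1.4%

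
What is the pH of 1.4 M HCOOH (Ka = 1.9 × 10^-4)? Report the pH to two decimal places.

pH = 1.79

HCOOH ⇌ HCOO- + H+
From the ICE table, Ka = [H+]²/(1.4 − [H+]) = 1.9 × 10^-4.
Assume [H+] ≪ 1.4: [H+] ≈ √(1.9 × 10^-4 × 1.4) = 1.63 × 10^-2 M
([H+]/C₀ = 1.2% < 5%, so the approximation holds.)
pH = −log(1.63 × 10^-2) = 1.79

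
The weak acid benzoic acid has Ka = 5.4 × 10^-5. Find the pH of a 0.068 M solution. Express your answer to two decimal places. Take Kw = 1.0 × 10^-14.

C6H5COOH ⇌ C6H5COO- + H+
Ka = [H+]²/(0.068 − [H+]) = 5.4 × 10^-5
Assume [H+] ≪ 0.068: [H+] ≈ √(5.4 × 10^-5 × 0.068) = 1.92 × 10^-3 M
Check: 2.8% ionized — well under 5%, approximation valid.
pH = −log(1.92 × 10^-3) = 2.72

pH = 2.72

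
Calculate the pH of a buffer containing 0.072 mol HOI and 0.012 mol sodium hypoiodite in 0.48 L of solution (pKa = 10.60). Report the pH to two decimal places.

pH = pKa + log([A⁻]/[HA]) = 10.60 + log(0.012/0.072)
pH = 10.60 + (-0.778) = 9.82

pH = 9.82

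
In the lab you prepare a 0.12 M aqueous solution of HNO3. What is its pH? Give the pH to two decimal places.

HNO3 is a strong acid and dissociates completely, so [H+] = 0.12 M.
pH = -log(0.12) = 0.92

pH = 0.92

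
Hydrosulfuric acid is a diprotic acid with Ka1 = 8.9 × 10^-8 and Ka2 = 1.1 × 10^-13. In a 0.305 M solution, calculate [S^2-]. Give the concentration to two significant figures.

First ionization gives [H+] ≈ [HS-] = 1.65 × 10^-4 M.
Second step: Ka2 = [H+][S^2-]/[HS-] ≈ [S^2-] (since [H+] ≈ [HS-]).
So [S^2-] ≈ Ka2.

1.1 × 10^-13 M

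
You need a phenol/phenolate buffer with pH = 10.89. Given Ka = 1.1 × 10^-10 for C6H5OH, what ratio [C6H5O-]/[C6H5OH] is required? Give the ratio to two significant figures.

ratio = 8.5

pKa = -log(1.1 × 10^-10) = 9.959
pH = pKa + log(r) ⇒ log(r) = 10.89 − 9.959 = +0.931
r = [C6H5O-]/[C6H5OH] = 10^(+0.931) = 8.53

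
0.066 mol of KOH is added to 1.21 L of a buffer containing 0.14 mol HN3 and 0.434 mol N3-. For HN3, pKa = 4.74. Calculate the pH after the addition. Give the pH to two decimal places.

pH = 5.57

After neutralization: n(HN3) = 0.074 mol, n(N3-) = 0.5 mol.
pH = pKa + log([A⁻]/[HA]) = 4.74 + log(0.5/0.074) = 4.74 +0.830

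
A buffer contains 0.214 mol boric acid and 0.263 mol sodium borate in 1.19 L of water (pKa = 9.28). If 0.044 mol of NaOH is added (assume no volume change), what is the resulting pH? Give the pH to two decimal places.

pH = 9.54

OH- converts B(OH)3 to B(OH)4-: B(OH)3 → 0.17 mol, B(OH)4- → 0.307 mol.
pH = pKa + log(n_B(OH)4-/n_B(OH)3) = 9.28 + log(0.307/0.17) = 9.28 + (+0.257)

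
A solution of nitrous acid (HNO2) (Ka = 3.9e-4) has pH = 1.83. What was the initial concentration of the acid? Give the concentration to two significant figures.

C₀ = 5.8 × 10^-1 M

[H+] = 10^(-1.83) = 1.48 × 10^-2 M = x
Ka = x²/(C₀ − x) ⇒ C₀ = x + x²/Ka
C₀ = 1.48 × 10^-2 + (1.48 × 10^-2)²/(3.9 × 10^-4) = 5.76 × 10^-1 M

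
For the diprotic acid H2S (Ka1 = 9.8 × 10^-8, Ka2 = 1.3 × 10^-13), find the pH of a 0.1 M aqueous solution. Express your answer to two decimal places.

pH = 4.00

Ka1 ≫ Ka2, so treat the first dissociation as the only significant source of H+.
Ka1 = x²/(0.1 − x) = 9.8 × 10^-8
x ≈ √(9.8 × 10^-8 × 0.1) = 9.90 × 10^-5 M
pH = −log(9.90 × 10^-5) = 4.00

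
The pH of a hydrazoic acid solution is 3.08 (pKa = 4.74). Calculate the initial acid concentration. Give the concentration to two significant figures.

[H+] = 10^(-3.08) = 8.32 × 10^-4 M = x
Ka = 10^(−4.74) = 1.82 × 10^-5
Ka = x²/(C₀ − x) ⇒ C₀ = x + x²/Ka
C₀ = 8.32 × 10^-4 + (8.32 × 10^-4)²/(1.82 × 10^-5) = 3.89 × 10^-2 M

C₀ = 3.9 × 10^-2 M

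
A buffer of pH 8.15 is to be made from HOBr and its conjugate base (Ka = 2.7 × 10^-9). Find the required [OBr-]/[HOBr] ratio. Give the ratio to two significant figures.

ratio = 0.38

pKa = -log(2.7 × 10^-9) = 8.569
pH = pKa + log(r) ⇒ log(r) = 8.15 − 8.569 = -0.419
r = [OBr-]/[HOBr] = 10^(-0.419) = 0.381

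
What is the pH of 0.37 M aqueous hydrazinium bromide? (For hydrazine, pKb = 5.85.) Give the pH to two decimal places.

N2H5+ is the conjugate acid of the weak base N2H4.
Kb = 10^(−5.85) = 1.41 × 10^-6
Ka = Kw/Kb = 1.0×10^-14 / 1.41 × 10^-6 = 7.09 × 10^-9
From the ICE table, Ka = x²/(0.37 − x) = 7.09 × 10^-9.
Since Ka ≪ C₀, x ≈ √(Ka·C₀) = 5.12 × 10^-5 M.
Check: 0.014% ionized — well under 5%, approximation valid.
pH = −log[H+] = −log(5.12 × 10^-5) = 4.29

pH = 4.29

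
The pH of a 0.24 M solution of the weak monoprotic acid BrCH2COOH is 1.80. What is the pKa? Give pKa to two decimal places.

[H+] = 10^(-1.80) = 1.58 × 10^-2 M
At equilibrium [HA] = 0.24 − 1.58 × 10^-2 = 2.24 × 10^-1 M
Ka = [H+][A-]/[HA] = (1.58 × 10^-2)² / 2.24 × 10^-1 = 1.11 × 10^-3
pKa = -log(1.11 × 10^-3) = 2.95

pKa = 2.95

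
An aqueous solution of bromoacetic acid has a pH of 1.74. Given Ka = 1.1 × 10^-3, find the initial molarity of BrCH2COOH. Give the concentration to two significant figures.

[H+] = 10^(-1.74) = 1.82 × 10^-2 M = x
Ka = x²/(C₀ − x) ⇒ C₀ = x + x²/Ka
C₀ = 1.82 × 10^-2 + (1.82 × 10^-2)²/(1.1 × 10^-3) = 3.19 × 10^-1 M

C₀ = 3.2 × 10^-1 M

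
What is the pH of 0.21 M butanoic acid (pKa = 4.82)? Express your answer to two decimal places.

CH3(CH2)2COOH ⇌ CH3(CH2)2COO- + H+
Ka = 10^(−4.82) = 1.51 × 10^-5
Ka = x²/(0.21 − x) = 1.51 × 10^-5
Since Ka ≪ C₀, x ≈ √(Ka·C₀) = 1.78 × 10^-3 M.
(x/C₀ = 0.85% < 5%, so the approximation holds.)
pH = −log(1.78 × 10^-3) = 2.75

pH = 2.75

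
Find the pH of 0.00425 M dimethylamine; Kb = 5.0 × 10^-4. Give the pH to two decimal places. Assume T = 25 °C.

(CH3)2NH + H2O ⇌ (CH3)2NH2+ + OH-
From the ICE table, Kb = x²/(0.00425 − x) = 5.0 × 10^-4.
The 5% rule fails; solving x² + Kb·x − Kb·C₀ = 0 exactly:
x = (−Kb + √(Kb² + 4·Kb·C₀))/2 = 1.23 × 10^-3 M
pOH = −log(1.23 × 10^-3) = 2.91; pH = 14.00 − 2.91 = 11.09

pH = 11.09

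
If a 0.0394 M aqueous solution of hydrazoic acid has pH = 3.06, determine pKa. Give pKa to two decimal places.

pKa = 4.71

[H+] = 10^(-3.06) = 8.71 × 10^-4 M
At equilibrium [HA] = 0.0394 − 8.71 × 10^-4 = 3.85 × 10^-2 M
Ka = [H+][A-]/[HA] = (8.71 × 10^-4)² / 3.85 × 10^-2 = 1.97 × 10^-5
pKa = -log(1.97 × 10^-5) = 4.71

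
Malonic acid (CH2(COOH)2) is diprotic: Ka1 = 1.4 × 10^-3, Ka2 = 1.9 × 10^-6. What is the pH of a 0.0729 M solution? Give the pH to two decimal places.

pH = 2.03

Ka1 ≫ Ka2, so treat the first dissociation as the only significant source of H+.
Ka1 = x²/(0.0729 − x) = 1.4 × 10^-3
Solving the quadratic: x = (−Ka1 + √(Ka1² + 4·Ka1·C₀))/2 = 9.43 × 10^-3 M
pH = −log(9.43 × 10^-3) = 2.03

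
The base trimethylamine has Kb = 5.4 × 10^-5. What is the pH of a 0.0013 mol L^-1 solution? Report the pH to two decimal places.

pH = 10.38

(CH3)3N + H2O ⇌ (CH3)3NH+ + OH-
Kb = x²/(0.0013 − x) = 5.4 × 10^-5
Here C₀/Kb ≈ 24.1, so the small-x approximation fails. Use the quadratic:
x = (−Kb + √(Kb² + 4·Kb·C₀))/2 = 2.39 × 10^-4 M
pOH = 3.62, so pH = 14.00 − pOH = 10.38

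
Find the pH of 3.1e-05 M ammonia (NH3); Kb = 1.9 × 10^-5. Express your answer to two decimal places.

NH3 + H2O ⇌ NH4+ + OH-
From the ICE table, Kb = x²/(3.1e-05 − x) = 1.9 × 10^-5.
Here C₀/Kb ≈ 1.63, so the small-x approximation fails. Use the quadratic:
x = [−1.9e-05 + √(1.9e-05² + 2.36e-09)]/2 = 1.66 × 10^-5 M
pOH = 4.78, so pH = 14.00 − pOH = 9.22

pH = 9.22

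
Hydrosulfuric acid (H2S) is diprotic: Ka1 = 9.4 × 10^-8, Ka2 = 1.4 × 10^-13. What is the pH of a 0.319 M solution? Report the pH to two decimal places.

Since Ka1 ≫ Ka2, the first ionization dominates [H+].
Ka1 = x²/(0.319 − x) = 9.4 × 10^-8
x ≈ √(9.4 × 10^-8 × 0.319) = 1.73 × 10^-4 M
pH = −log(1.73 × 10^-4) = 3.76

pH = 3.76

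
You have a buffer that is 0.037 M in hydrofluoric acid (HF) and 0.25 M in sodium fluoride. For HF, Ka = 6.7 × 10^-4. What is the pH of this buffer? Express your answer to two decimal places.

pKa = −log(6.7 × 10^-4) = 3.174
Henderson–Hasselbalch: pH = pKa + log([F-]/[HF]) = 3.174 + log(0.25/0.037)
pH = 3.174 + (+0.830) = 4.00

pH = 4.00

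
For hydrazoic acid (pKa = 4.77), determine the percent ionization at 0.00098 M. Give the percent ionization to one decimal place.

HN3 ⇌ N3- + H+; let x = [H+] at equilibrium.
Ka = 10^(−4.77) = 1.70 × 10^-5
Ka = x²/(C₀ − x); solving the quadratic gives x = 1.21 × 10^-4 M.
Fraction ionized = 1.21 × 10^-4 / 0.00098 = 0.1235 → 12.3%

12.3%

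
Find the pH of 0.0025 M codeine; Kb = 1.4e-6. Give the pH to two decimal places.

C18H21NO3 + H2O ⇌ C18H22NO3+ + OH-
Let x = [OH-] at equilibrium. Kb = x²/(0.0025 − x).
Since Kb ≪ C₀, x ≈ √(Kb·C₀) = 5.92 × 10^-5 M.
pOH = −log(5.92 × 10^-5) = 4.23; pH = 14.00 − 4.23 = 9.77

pH = 9.77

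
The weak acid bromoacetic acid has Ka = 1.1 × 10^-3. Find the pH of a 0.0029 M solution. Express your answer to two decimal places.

pH = 2.88

BrCH2COOH ⇌ BrCH2COO- + H+
From the ICE table, Ka = x²/(0.0029 − x) = 1.1 × 10^-3.
Here C₀/Ka ≈ 2.64, so the small-x approximation fails. Use the quadratic:
x = (−Ka + √(Ka² + 4·Ka·C₀))/2 = 1.32 × 10^-3 M
pH = −log[H+] = −log(1.32 × 10^-3) = 2.88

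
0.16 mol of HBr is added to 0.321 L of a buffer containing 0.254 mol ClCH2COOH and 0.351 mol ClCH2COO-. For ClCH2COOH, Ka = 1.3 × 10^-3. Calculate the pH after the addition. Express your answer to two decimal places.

pH = 2.55

Added H+ converts ClCH2COO- to ClCH2COOH: ClCH2COOH → 0.414 mol, ClCH2COO- → 0.191 mol.
pKa = −log(1.3 × 10^-3) = 2.886
pH = pKa + log([A⁻]/[HA]) = 2.886 + log(0.191/0.414) = 2.886 -0.336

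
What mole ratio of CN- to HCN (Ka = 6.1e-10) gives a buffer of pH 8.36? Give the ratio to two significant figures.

pKa = -log(6.1 × 10^-10) = 9.215
pH = pKa + log(r) ⇒ log(r) = 8.36 − 9.215 = -0.855
r = [CN-]/[HCN] = 10^(-0.855) = 0.14

ratio = 0.14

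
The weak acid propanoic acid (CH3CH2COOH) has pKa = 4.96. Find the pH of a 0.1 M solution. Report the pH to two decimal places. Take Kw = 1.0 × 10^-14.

CH3CH2COOH ⇌ CH3CH2COO- + H+
Ka = 10^(−4.96) = 1.10 × 10^-5
From the ICE table, Ka = [H+]²/(0.1 − [H+]) = 1.10 × 10^-5.
Neglecting [H+] in the denominator: [H+] = √(1.10 × 10^-5 × 0.1) = 1.05 × 10^-3 M
Check: 1% ionized — well under 5%, approximation valid.
pH = −log(1.05 × 10^-3) = 2.98

pH = 2.98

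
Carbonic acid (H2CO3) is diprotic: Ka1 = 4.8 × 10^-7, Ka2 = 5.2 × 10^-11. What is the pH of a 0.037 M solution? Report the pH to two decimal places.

Ka1 ≫ Ka2, so treat the first dissociation as the only significant source of H+.
Ka1 = x²/(0.037 − x) = 4.8 × 10^-7
x ≈ √(4.8 × 10^-7 × 0.037) = 1.33 × 10^-4 M
pH = −log(1.33 × 10^-4) = 3.88

pH = 3.88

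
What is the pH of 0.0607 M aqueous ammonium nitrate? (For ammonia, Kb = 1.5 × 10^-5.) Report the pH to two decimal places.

NH4+ is the conjugate acid of the weak base NH3.
Ka = Kw/Kb = 1.0×10^-14 / 1.5 × 10^-5 = 6.67 × 10^-10
Let x = [H+] at equilibrium. Ka = x²/(0.0607 − x).
Since Ka ≪ C₀, x ≈ √(Ka·C₀) = 6.36 × 10^-6 M.
pH = −log(6.36 × 10^-6) = 5.20

pH = 5.20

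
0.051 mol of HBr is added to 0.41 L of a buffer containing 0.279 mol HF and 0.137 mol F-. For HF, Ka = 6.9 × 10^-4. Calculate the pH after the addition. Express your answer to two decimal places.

pH = 2.58

Added H+ converts F- to HF: HF → 0.33 mol, F- → 0.086 mol.
pKa = −log(6.9 × 10^-4) = 3.161
Henderson–Hasselbalch with mole ratio 0.086/0.33: pH = 3.161 + (-0.584)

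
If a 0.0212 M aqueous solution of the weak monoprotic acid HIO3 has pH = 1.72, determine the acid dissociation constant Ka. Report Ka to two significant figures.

[H+] = 10^(-1.72) = 1.91 × 10^-2 M
At equilibrium [HA] = 0.0212 − 1.91 × 10^-2 = 2.10 × 10^-3 M
Ka = [H+][A-]/[HA] = (1.91 × 10^-2)² / 2.10 × 10^-3 = 1.7 × 10^-1

Ka = 1.7 × 10^-1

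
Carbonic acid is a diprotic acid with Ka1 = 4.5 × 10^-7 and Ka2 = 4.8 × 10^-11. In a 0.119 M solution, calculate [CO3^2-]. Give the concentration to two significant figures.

First ionization gives [H+] ≈ [HCO3-] = 2.31 × 10^-4 M.
Second step: Ka2 = [H+][CO3^2-]/[HCO3-] ≈ [CO3^2-] (since [H+] ≈ [HCO3-]).
So [CO3^2-] ≈ Ka2.

4.8 × 10^-11 M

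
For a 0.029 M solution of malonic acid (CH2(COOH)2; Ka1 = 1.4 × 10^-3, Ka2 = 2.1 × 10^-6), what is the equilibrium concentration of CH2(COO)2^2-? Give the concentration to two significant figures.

First ionization gives [H+] ≈ [CH2(COOH)COO-] = 5.71 × 10^-3 M.
Second step: Ka2 = [H+][CH2(COO)2^2-]/[CH2(COOH)COO-] ≈ [CH2(COO)2^2-] (since [H+] ≈ [CH2(COOH)COO-]).
So [CH2(COO)2^2-] ≈ Ka2.

2.1 × 10^-6 M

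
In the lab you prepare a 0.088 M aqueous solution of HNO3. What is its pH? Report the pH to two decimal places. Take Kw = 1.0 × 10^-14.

pH = 1.06

HNO3 is a strong acid and dissociates completely, so [H+] = 0.088 M.
pH = -log(0.088) = 1.06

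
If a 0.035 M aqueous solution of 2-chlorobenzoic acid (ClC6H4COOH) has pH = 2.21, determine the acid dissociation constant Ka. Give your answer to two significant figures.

Ka = 1.3 × 10^-3

[H+] = 10^(-2.21) = 6.17 × 10^-3 M
At equilibrium [HA] = 0.035 − 6.17 × 10^-3 = 2.88 × 10^-2 M
Ka = [H+][A-]/[HA] = (6.17 × 10^-3)² / 2.88 × 10^-2 = 1.3 × 10^-3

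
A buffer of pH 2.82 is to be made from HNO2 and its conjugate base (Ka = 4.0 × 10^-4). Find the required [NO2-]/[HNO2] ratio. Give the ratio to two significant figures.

pKa = -log(4.0 × 10^-4) = 3.398
pH = pKa + log(r) ⇒ log(r) = 2.82 − 3.398 = -0.578
r = [NO2-]/[HNO2] = 10^(-0.578) = 0.264

ratio = 0.26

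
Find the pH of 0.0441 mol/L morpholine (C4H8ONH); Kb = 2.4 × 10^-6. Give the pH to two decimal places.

pH = 10.51

C4H8ONH + H2O ⇌ C4H8ONH2+ + OH-
From the ICE table, Kb = [OH-]²/(0.0441 − [OH-]) = 2.4 × 10^-6.
Neglecting [OH-] in the denominator: [OH-] = √(2.4 × 10^-6 × 0.0441) = 3.25 × 10^-4 M
pOH = −log(3.25 × 10^-4) = 3.49; pH = 14.00 − 3.49 = 10.51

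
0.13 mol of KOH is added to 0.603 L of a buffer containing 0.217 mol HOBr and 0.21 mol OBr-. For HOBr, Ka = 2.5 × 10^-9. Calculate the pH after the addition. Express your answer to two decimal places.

pH = 9.19

OH- converts HOBr to OBr-: HOBr → 0.087 mol, OBr- → 0.34 mol.
pKa = −log(2.5 × 10^-9) = 8.602
pH = pKa + log(n_OBr-/n_HOBr) = 8.602 + log(0.34/0.087) = 8.602 + (+0.592)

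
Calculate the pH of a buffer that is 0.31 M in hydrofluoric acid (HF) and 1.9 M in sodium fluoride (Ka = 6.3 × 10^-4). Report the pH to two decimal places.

pKa = −log(6.3 × 10^-4) = 3.201
pH = pKa + log([A⁻]/[HA]) = 3.201 + log(1.9/0.31)
pH = 3.201 + (+0.787) = 3.99

pH = 3.99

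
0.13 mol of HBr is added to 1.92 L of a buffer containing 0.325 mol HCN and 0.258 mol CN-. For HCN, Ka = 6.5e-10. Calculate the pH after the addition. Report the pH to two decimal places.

pH = 8.64

Added H+ converts CN- to HCN: HCN → 0.455 mol, CN- → 0.128 mol.
pKa = −log(6.5 × 10^-10) = 9.187
Henderson–Hasselbalch with mole ratio 0.128/0.455: pH = 9.187 + (-0.551)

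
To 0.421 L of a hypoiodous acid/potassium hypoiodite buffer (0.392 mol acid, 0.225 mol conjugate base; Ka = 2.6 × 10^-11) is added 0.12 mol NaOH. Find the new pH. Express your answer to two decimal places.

pH = 10.69

After neutralization: n(HOI) = 0.272 mol, n(OI-) = 0.345 mol.
pKa = −log(2.6 × 10^-11) = 10.585
pH = pKa + log([A⁻]/[HA]) = 10.585 + log(0.345/0.272) = 10.585 +0.103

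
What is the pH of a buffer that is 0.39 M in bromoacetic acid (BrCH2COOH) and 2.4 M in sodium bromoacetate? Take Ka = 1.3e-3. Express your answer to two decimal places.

pH = 3.68

pKa = −log(1.3 × 10^-3) = 2.886
Henderson–Hasselbalch: pH = pKa + log([BrCH2COO-]/[BrCH2COOH]) = 2.886 + log(2.4/0.39)
pH = 2.886 + (+0.789) = 3.68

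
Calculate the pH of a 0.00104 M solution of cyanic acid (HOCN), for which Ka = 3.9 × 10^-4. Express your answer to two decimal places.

HOCN ⇌ OCN- + H+
Ka = [H+]²/(0.00104 − [H+]) = 3.9 × 10^-4
Here C₀/Ka ≈ 2.67, so the small-[H+] approximation fails. Use the quadratic:
[H+] = [−0.00039 + √(0.00039² + 1.62e-06)]/2 = 4.71 × 10^-4 M
pH = −log(4.71 × 10^-4) = 3.33

pH = 3.33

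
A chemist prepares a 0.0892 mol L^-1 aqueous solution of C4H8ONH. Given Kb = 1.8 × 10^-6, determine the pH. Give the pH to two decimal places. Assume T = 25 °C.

C4H8ONH + H2O ⇌ C4H8ONH2+ + OH-
From the ICE table, Kb = x²/(0.0892 − x) = 1.8 × 10^-6.
Since Kb ≪ C₀, x ≈ √(Kb·C₀) = 4.01 × 10^-4 M.
Check: 0.45% ionized — well under 5%, approximation valid.
pOH = 3.40, so pH = 14.00 − pOH = 10.60

pH = 10.60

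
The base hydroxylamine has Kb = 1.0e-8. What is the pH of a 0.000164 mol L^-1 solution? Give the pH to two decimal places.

NH2OH + H2O ⇌ NH3OH+ + OH-
Let x = [OH-] at equilibrium. Kb = x²/(0.000164 − x).
Assume x ≪ 0.000164: x ≈ √(1.0 × 10^-8 × 0.000164) = 1.28 × 10^-6 M
pOH = −log(1.28 × 10^-6) = 5.89; pH = 14.00 − 5.89 = 8.11

pH = 8.11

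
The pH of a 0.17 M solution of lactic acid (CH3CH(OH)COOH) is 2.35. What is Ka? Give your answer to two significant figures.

Ka = 1.2 × 10^-4

[H+] = 10^(-2.35) = 4.47 × 10^-3 M
At equilibrium [HA] = 0.17 − 4.47 × 10^-3 = 1.66 × 10^-1 M
Ka = [H+][A-]/[HA] = (4.47 × 10^-3)² / 1.66 × 10^-1 = 1.2 × 10^-4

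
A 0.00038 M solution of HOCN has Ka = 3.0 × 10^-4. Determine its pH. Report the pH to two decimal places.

HOCN ⇌ OCN- + H+
From the ICE table, Ka = [H+]²/(0.00038 − [H+]) = 3.0 × 10^-4.
The 5% rule fails; solving [H+]² + Ka·[H+] − Ka·C₀ = 0 exactly:
[H+] = (−Ka + √(Ka² + 4·Ka·C₀))/2 = 2.19 × 10^-4 M
pH = −log[H+] = −log(2.19 × 10^-4) = 3.66

pH = 3.66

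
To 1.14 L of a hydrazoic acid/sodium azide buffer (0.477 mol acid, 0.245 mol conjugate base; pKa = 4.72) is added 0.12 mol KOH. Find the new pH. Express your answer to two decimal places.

pH = 4.73

After neutralization: n(HN3) = 0.357 mol, n(N3-) = 0.365 mol.
Henderson–Hasselbalch with mole ratio 0.365/0.357: pH = 4.72 + (+0.010)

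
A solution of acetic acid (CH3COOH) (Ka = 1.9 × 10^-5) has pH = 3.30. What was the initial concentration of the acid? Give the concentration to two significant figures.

C₀ = 1.4 × 10^-2 M

[H+] = 10^(-3.30) = 5.01 × 10^-4 M = x
Ka = x²/(C₀ − x) ⇒ C₀ = x + x²/Ka
C₀ = 5.01 × 10^-4 + (5.01 × 10^-4)²/(1.9 × 10^-5) = 1.37 × 10^-2 M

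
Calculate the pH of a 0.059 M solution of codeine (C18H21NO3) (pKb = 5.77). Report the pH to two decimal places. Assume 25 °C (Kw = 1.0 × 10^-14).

pH = 10.50

C18H21NO3 + H2O ⇌ C18H22NO3+ + OH-
Kb = 10^(−5.77) = 1.70 × 10^-6
Kb = x²/(0.059 − x) = 1.70 × 10^-6
Since Kb ≪ C₀, x ≈ √(Kb·C₀) = 3.17 × 10^-4 M.
(x/C₀ = 0.54% < 5%, so the approximation holds.)
pOH = −log(3.17 × 10^-4) = 3.50; pH = 14.00 − 3.50 = 10.50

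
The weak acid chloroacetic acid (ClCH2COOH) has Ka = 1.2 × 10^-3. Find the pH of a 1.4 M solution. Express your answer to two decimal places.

pH = 1.39

ClCH2COOH ⇌ ClCH2COO- + H+
From the ICE table, Ka = [H+]²/(1.4 − [H+]) = 1.2 × 10^-3.
Neglecting [H+] in the denominator: [H+] = √(1.2 × 10^-3 × 1.4) = 4.10 × 10^-2 M
Check: 2.9% ionized — well under 5%, approximation valid.
pH = −log[H+] = −log(4.10 × 10^-2) = 1.39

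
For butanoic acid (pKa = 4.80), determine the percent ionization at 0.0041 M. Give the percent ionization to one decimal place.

CH3(CH2)2COOH ⇌ CH3(CH2)2COO- + H+; let x = [H+] at equilibrium.
Ka = 10^(−4.80) = 1.58 × 10^-5
Solve x² + 1.58e-05x − 6.48e-08 = 0 → x = 2.47 × 10^-4 M
% ionization = x/C₀ × 100% = 2.47 × 10^-4/0.0041 × 100% = 6.0%

6.0%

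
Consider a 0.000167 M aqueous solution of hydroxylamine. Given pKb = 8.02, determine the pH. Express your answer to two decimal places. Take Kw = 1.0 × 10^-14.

NH2OH + H2O ⇌ NH3OH+ + OH-
Kb = 10^(−8.02) = 9.55 × 10^-9
Kb = x²/(0.000167 − x) = 9.55 × 10^-9
Since Kb ≪ C₀, x ≈ √(Kb·C₀) = 1.26 × 10^-6 M.
(x/C₀ = 0.76% < 5%, so the approximation holds.)
pOH = 5.90, so pH = 14.00 − pOH = 8.10

pH = 8.10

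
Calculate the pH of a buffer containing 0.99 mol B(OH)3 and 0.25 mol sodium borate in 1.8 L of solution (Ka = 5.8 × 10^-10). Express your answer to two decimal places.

pH = 8.64

pKa = −log(5.8 × 10^-10) = 9.237
Henderson–Hasselbalch: pH = pKa + log([B(OH)4-]/[B(OH)3]) = 9.237 + log(0.25/0.99)
pH = 9.237 + (-0.598) = 8.64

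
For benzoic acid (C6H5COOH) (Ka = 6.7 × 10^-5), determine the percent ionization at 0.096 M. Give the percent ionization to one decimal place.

C6H5COOH ⇌ C6H5COO- + H+; let x = [H+] at equilibrium.
x ≈ √(Ka·C₀) = √(6.7 × 10^-5 × 0.096) = 2.54 × 10^-3 M
% ionization = x/C₀ × 100% = 2.54 × 10^-3/0.096 × 100% = 2.6%

2.6%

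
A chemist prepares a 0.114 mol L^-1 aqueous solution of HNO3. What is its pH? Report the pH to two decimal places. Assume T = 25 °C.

pH = 0.94

HNO3 is a strong acid and dissociates completely, so [H+] = 0.114 M.
pH = -log(0.114) = 0.94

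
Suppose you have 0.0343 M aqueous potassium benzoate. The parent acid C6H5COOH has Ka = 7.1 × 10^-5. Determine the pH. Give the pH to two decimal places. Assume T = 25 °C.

C6H5COO- is the conjugate base of the weak acid C6H5COOH.
Kb = Kw/Ka = 1.0×10^-14 / 7.1 × 10^-5 = 1.41 × 10^-10
From the ICE table, Kb = x²/(0.0343 − x) = 1.41 × 10^-10.
Assume x ≪ 0.0343: x ≈ √(1.41 × 10^-10 × 0.0343) = 2.20 × 10^-6 M
(x/C₀ = 0.0064% < 5%, so the approximation holds.)
pOH = 5.66, so pH = 14.00 − pOH = 8.34

pH = 8.34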